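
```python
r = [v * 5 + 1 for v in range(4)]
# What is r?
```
Trace:
  v=0
  v=1
  v=2
  v=3
  r=[1, 6, 11, 16]

Final answer: [1, 6, 11, 16]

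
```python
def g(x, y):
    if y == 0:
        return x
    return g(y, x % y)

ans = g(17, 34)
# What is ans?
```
Call trace:
g(x=17, y=34)
  g(x=34, y=17)
    g(x=17, y=0)
    -> return 17
  -> return 17
-> return 17

Final answer: 17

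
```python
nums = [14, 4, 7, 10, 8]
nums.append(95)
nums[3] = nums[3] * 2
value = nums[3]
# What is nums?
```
Trace:
  nums=[14, 4, 7, 10, 8]
  nums=[14, 4, 7, 10, 8, 95]
  nums=[14, 4, 7, 20, 8, 95]
  nums=[14, 4, 7, 20, 8, 95], value=20

Final answer: [14, 4, 7, 20, 8, 95]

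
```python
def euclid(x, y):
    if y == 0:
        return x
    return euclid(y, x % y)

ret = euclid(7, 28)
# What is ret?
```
Call trace:
euclid(x=7, y=28)
  euclid(x=28, y=7)
    euclid(x=7, y=0)
    -> return 7
  -> return 7
-> return 7

Final answer: 7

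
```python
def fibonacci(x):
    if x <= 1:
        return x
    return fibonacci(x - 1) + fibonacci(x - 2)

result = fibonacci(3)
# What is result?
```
Call trace:
fibonacci(x=3)
  fibonacci(x=2)
    fibonacci(x=1)
    -> return 1
    fibonacci(x=0)
    -> return 0
  -> return 1
  fibonacci(x=1)
  -> return 1
-> return 2

Final answer: 2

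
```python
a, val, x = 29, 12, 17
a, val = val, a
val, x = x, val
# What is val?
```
Trace:
  a=29, val=12, x=17
  a=12, val=29, x=17
  a=12, val=17, x=29

Final answer: 17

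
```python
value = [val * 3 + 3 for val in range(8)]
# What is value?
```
Trace:
  val=0
  val=1
  val=2
  val=3
  val=4
  val=5
  val=6
  val=7
  value=[3, 6, 9, 12, 15, 18, 21, 24]

Final answer: [3, 6, 9, 12, 15, 18, 21, 24]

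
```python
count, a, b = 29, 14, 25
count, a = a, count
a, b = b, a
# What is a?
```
Trace:
  count=29, a=14, b=25
  count=14, a=29, b=25
  count=14, a=25, b=29

Final answer: 25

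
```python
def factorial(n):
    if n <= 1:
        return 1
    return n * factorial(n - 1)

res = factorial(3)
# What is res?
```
Call trace:
factorial(n=3)
  factorial(n=2)
    factorial(n=1)
    -> return 1
  -> return 2
-> return 6

Final answer: 6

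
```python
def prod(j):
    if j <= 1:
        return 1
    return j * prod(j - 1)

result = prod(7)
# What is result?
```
Call trace:
prod(j=7)
  prod(j=6)
    prod(j=5)
      prod(j=4)
        prod(j=3)
          prod(j=2)
            prod(j=1)
            -> return 1
          -> return 2
        -> return 6
      -> return 24
    -> return 120
  -> return 720
-> return 5040

Final answer: 5040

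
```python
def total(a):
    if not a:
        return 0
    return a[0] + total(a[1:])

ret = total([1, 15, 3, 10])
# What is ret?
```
Call trace:
total(a=[1, 15, 3, 10])
  total(a=[15, 3, 10])
    total(a=[3, 10])
      total(a=[10])
        total(a=[])
        -> return 0
      -> return 10
    -> return 13
  -> return 28
-> return 29

Final answer: 29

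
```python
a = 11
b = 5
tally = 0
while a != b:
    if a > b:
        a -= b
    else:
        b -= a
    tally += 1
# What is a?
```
Trace:
  a=11
  a=11, b=5
  a=11, b=5, tally=0
  a=6, b=5, tally=1
  a=1, b=5, tally=2
  a=1, b=4, tally=3
  a=1, b=3, tally=4
  a=1, b=2, tally=5
  a=1, b=1, tally=6

Final answer: 1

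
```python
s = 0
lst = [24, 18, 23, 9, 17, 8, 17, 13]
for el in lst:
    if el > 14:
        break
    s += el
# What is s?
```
Trace:
  s=0
  s=0, el=24

Final answer: 0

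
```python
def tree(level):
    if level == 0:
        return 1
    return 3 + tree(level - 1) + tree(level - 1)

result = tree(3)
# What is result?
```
Call trace (a repeated sub-call is expanded the first time; later identical calls just restate its return value):
tree(level=3)
  tree(level=2)
    tree(level=1)
      tree(level=0)
      -> return 1
      tree(level=0)
      -> return 1
    -> return 5
    tree(level=1) -> return 5  (same call as traced above)
  -> return 13
  tree(level=2) -> return 13  (same call as traced above)
-> return 29

Final answer: 29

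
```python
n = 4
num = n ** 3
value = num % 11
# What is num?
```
Trace:
  n=4
  n=4, num=64
  n=4, num=64, value=9

Final answer: 64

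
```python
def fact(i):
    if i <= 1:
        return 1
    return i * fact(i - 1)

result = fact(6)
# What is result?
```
Call trace:
fact(i=6)
  fact(i=5)
    fact(i=4)
      fact(i=3)
        fact(i=2)
          fact(i=1)
          -> return 1
        -> return 2
      -> return 6
    -> return 24
  -> return 120
-> return 720

Final answer: 720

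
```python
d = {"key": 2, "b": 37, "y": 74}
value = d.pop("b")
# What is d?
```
Trace:
  d={'key': 2, 'b': 37, 'y': 74}
  d={'key': 2, 'y': 74}, value=37

Final answer: {'key': 2, 'y': 74}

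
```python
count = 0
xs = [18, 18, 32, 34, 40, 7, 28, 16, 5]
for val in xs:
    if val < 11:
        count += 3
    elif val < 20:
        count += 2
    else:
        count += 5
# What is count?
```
Trace:
  count=0
  count=2, val=18
  count=4, val=18
  count=9, val=32
  count=14, val=34
  count=19, val=40
  count=22, val=7
  count=27, val=28
  count=29, val=16
  count=32, val=5

Final answer: 32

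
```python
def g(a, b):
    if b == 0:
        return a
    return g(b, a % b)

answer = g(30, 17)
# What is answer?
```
Call trace:
g(a=30, b=17)
  g(a=17, b=13)
    g(a=13, b=4)
      g(a=4, b=1)
        g(a=1, b=0)
        -> return 1
      -> return 1
    -> return 1
  -> return 1
-> return 1

Final answer: 1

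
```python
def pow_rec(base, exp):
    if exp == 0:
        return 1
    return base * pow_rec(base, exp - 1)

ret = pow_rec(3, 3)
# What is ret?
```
Call trace:
pow_rec(base=3, exp=3)
  pow_rec(base=3, exp=2)
    pow_rec(base=3, exp=1)
      pow_rec(base=3, exp=0)
      -> return 1
    -> return 3
  -> return 9
-> return 27

Final answer: 27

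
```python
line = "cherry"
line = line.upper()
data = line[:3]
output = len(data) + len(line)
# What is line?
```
Trace:
  line='cherry'
  line='CHERRY'
  line='CHERRY', data='CHE'
  line='CHERRY', data='CHE', output=9

Final answer: 'CHERRY'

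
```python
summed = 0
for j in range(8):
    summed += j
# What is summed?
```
Trace:
  summed=0
  summed=0, j=0
  summed=1, j=1
  summed=3, j=2
  summed=6, j=3
  summed=10, j=4
  summed=15, j=5
  summed=21, j=6
  summed=28, j=7

Final answer: 28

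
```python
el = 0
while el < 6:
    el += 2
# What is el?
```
Trace:
  el=0
  el=2
  el=4
  el=6

Final answer: 6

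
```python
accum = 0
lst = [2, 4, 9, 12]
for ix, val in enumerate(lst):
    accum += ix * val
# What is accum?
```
Trace:
  accum=0
  accum=0, ix=0, val=2
  accum=4, ix=1, val=4
  accum=22, ix=2, val=9
  accum=58, ix=3, val=12

Final answer: 58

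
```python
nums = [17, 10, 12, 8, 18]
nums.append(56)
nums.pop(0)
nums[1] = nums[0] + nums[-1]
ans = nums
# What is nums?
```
Trace:
  nums=[17, 10, 12, 8, 18]
  nums=[17, 10, 12, 8, 18, 56]
  nums=[10, 12, 8, 18, 56]
  nums=[10, 66, 8, 18, 56]
  nums=[10, 66, 8, 18, 56], ans=[10, 66, 8, 18, 56]

Final answer: [10, 66, 8, 18, 56]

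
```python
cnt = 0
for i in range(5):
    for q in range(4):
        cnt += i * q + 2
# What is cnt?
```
Trace:
  cnt=0
  cnt=2, i=0, q=0
  cnt=4, i=0, q=1
  cnt=6, i=0, q=2
  cnt=8, i=0, q=3
  cnt=10, i=1, q=0
  cnt=13, i=1, q=1
  cnt=17, i=1, q=2
  cnt=22, i=1, q=3
  cnt=24, i=2, q=0
  cnt=28, i=2, q=1
  cnt=34, i=2, q=2
  cnt=42, i=2, q=3
  cnt=44, i=3, q=0
  cnt=49, i=3, q=1
  cnt=57, i=3, q=2
  cnt=68, i=3, q=3
  cnt=70, i=4, q=0
  cnt=76, i=4, q=1
  cnt=86, i=4, q=2
  cnt=100, i=4, q=3

Final answer: 100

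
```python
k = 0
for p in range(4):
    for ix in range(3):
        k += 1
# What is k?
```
Trace:
  k=0
  k=1, p=0, ix=0
  k=2, p=0, ix=1
  k=3, p=0, ix=2
  k=4, p=1, ix=0
  k=5, p=1, ix=1
  k=6, p=1, ix=2
  k=7, p=2, ix=0
  k=8, p=2, ix=1
  k=9, p=2, ix=2
  k=10, p=3, ix=0
  k=11, p=3, ix=1
  k=12, p=3, ix=2

Final answer: 12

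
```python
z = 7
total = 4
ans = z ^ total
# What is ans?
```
Trace:
  z=7
  z=7, total=4
  z=7, total=4, ans=3

Final answer: 3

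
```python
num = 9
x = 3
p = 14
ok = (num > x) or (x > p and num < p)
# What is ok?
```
Trace:
  num=9
  num=9, x=3
  num=9, x=3, p=14
  num=9, x=3, p=14, ok=True

Final answer: True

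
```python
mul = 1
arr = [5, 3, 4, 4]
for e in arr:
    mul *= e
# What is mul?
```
Trace:
  mul=1
  mul=5, e=5
  mul=15, e=3
  mul=60, e=4
  mul=240, e=4

Final answer: 240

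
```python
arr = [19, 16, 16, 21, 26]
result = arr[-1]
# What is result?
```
Trace:
  arr=[19, 16, 16, 21, 26]
  arr=[19, 16, 16, 21, 26], result=26

Final answer: 26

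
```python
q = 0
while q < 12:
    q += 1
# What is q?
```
Trace:
  q=0
  q=1
  q=2
  q=3
  q=4
  q=5
  q=6
  q=7
  q=8
  q=9
  q=10
  q=11
  q=12

Final answer: 12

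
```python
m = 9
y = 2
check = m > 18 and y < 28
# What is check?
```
Trace:
  m=9
  m=9, y=2
  m=9, y=2, check=False

Final answer: False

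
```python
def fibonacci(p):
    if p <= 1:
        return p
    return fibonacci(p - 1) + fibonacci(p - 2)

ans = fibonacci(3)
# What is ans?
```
Call trace:
fibonacci(p=3)
  fibonacci(p=2)
    fibonacci(p=1)
    -> return 1
    fibonacci(p=0)
    -> return 0
  -> return 1
  fibonacci(p=1)
  -> return 1
-> return 2

Final answer: 2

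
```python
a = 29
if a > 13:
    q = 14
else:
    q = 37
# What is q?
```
Trace:
  a=29
  a=29, q=14

Final answer: 14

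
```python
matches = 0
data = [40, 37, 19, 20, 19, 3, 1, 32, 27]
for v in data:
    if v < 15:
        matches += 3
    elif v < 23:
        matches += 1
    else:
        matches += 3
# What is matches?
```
Trace:
  matches=0
  matches=3, v=40
  matches=6, v=37
  matches=7, v=19
  matches=8, v=20
  matches=9, v=19
  matches=12, v=3
  matches=15, v=1
  matches=18, v=32
  matches=21, v=27

Final answer: 21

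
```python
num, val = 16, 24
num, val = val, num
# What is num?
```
Trace:
  num=16, val=24
  num=24, val=16

Final answer: 24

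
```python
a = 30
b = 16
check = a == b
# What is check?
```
Trace:
  a=30
  a=30, b=16
  a=30, b=16, check=False

Final answer: False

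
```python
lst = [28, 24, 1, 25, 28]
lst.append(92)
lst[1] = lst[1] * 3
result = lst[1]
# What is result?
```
Trace:
  lst=[28, 24, 1, 25, 28]
  lst=[28, 24, 1, 25, 28, 92]
  lst=[28, 72, 1, 25, 28, 92]
  lst=[28, 72, 1, 25, 28, 92], result=72

Final answer: 72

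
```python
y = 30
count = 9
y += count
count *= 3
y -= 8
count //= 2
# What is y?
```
Trace:
  y=30
  y=30, count=9
  y=39, count=9
  y=39, count=27
  y=31, count=27
  y=31, count=13

Final answer: 31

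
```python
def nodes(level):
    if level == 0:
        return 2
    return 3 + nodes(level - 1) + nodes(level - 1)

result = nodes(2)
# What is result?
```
Call trace (a repeated sub-call is expanded the first time; later identical calls just restate its return value):
nodes(level=2)
  nodes(level=1)
    nodes(level=0)
    -> return 2
    nodes(level=0)
    -> return 2
  -> return 7
  nodes(level=1) -> return 7  (same call as traced above)
-> return 17

Final answer: 17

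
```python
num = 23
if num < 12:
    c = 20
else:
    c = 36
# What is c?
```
Trace:
  num=23
  num=23, c=36

Final answer: 36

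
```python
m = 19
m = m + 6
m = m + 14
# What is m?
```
Trace:
  m=19
  m=25
  m=39

Final answer: 39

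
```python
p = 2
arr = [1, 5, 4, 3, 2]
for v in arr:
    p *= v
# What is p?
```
Trace:
  p=2
  p=2, v=1
  p=10, v=5
  p=40, v=4
  p=120, v=3
  p=240, v=2

Final answer: 240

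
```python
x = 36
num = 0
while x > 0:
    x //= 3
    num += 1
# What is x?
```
Trace:
  x=36
  x=36, num=0
  x=12, num=1
  x=4, num=2
  x=1, num=3
  x=0, num=4

Final answer: 0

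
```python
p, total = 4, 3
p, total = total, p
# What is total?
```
Trace:
  p=4, total=3
  p=3, total=4

Final answer: 4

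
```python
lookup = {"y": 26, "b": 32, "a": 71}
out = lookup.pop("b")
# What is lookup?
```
Trace:
  lookup={'y': 26, 'b': 32, 'a': 71}
  lookup={'y': 26, 'a': 71}, out=32

Final answer: {'y': 26, 'a': 71}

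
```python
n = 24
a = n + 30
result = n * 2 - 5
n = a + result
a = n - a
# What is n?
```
Trace:
  n=24
  n=24, a=54
  n=24, a=54, result=43
  n=97, a=54, result=43
  n=97, a=43, result=43

Final answer: 97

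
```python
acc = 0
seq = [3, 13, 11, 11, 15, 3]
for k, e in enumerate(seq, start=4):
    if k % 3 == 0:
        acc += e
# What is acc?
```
Trace:
  acc=0
  acc=0, k=4, e=3
  acc=0, k=5, e=13
  acc=11, k=6, e=11
  acc=11, k=7, e=11
  acc=11, k=8, e=15
  acc=14, k=9, e=3

Final answer: 14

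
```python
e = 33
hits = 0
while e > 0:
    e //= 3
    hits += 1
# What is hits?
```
Trace:
  e=33
  e=33, hits=0
  e=11, hits=1
  e=3, hits=2
  e=1, hits=3
  e=0, hits=4

Final answer: 4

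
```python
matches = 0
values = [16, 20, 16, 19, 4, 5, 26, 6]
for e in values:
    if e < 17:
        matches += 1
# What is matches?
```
Trace:
  matches=0
  matches=1, e=16
  matches=1, e=20
  matches=2, e=16
  matches=2, e=19
  matches=3, e=4
  matches=4, e=5
  matches=4, e=26
  matches=5, e=6

Final answer: 5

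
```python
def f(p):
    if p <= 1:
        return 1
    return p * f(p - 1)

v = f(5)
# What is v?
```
Call trace:
f(p=5)
  f(p=4)
    f(p=3)
      f(p=2)
        f(p=1)
        -> return 1
      -> return 2
    -> return 6
  -> return 24
-> return 120

Final answer: 120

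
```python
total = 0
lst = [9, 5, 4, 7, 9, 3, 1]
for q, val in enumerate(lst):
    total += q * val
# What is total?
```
Trace:
  total=0
  total=0, q=0, val=9
  total=5, q=1, val=5
  total=13, q=2, val=4
  total=34, q=3, val=7
  total=70, q=4, val=9
  total=85, q=5, val=3
  total=91, q=6, val=1

Final answer: 91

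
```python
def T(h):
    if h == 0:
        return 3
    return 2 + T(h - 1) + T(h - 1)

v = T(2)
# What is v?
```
Call trace (a repeated sub-call is expanded the first time; later identical calls just restate its return value):
T(h=2)
  T(h=1)
    T(h=0)
    -> return 3
    T(h=0)
    -> return 3
  -> return 8
  T(h=1) -> return 8  (same call as traced above)
-> return 18

Final answer: 18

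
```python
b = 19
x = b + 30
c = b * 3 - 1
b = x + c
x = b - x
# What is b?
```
Trace:
  b=19
  b=19, x=49
  b=19, x=49, c=56
  b=105, x=49, c=56
  b=105, x=56, c=56

Final answer: 105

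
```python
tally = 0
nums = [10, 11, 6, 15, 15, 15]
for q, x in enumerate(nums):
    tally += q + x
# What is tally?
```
Trace:
  tally=0
  tally=10, q=0, x=10
  tally=22, q=1, x=11
  tally=30, q=2, x=6
  tally=48, q=3, x=15
  tally=67, q=4, x=15
  tally=87, q=5, x=15

Final answer: 87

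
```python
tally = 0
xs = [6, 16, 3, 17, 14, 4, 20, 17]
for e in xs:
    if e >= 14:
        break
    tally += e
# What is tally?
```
Trace:
  tally=0
  tally=6, e=6
  tally=6, e=16

Final answer: 6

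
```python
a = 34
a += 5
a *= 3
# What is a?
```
Trace:
  a=34
  a=39
  a=117

Final answer: 117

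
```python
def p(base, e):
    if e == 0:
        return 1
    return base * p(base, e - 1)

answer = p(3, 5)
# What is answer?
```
Call trace:
p(base=3, e=5)
  p(base=3, e=4)
    p(base=3, e=3)
      p(base=3, e=2)
        p(base=3, e=1)
          p(base=3, e=0)
          -> return 1
        -> return 3
      -> return 9
    -> return 27
  -> return 81
-> return 243

Final answer: 243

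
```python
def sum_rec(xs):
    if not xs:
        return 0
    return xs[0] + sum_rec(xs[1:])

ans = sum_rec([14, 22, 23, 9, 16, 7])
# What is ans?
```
Call trace:
sum_rec(xs=[14, 22, 23, 9, 16, 7])
  sum_rec(xs=[22, 23, 9, 16, 7])
    sum_rec(xs=[23, 9, 16, 7])
      sum_rec(xs=[9, 16, 7])
        sum_rec(xs=[16, 7])
          sum_rec(xs=[7])
            sum_rec(xs=[])
            -> return 0
          -> return 7
        -> return 23
      -> return 32
    -> return 55
  -> return 77
-> return 91

Final answer: 91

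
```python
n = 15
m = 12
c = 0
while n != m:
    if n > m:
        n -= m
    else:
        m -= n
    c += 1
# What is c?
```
Trace:
  n=15
  n=15, m=12
  n=15, m=12, c=0
  n=3, m=12, c=1
  n=3, m=9, c=2
  n=3, m=6, c=3
  n=3, m=3, c=4

Final answer: 4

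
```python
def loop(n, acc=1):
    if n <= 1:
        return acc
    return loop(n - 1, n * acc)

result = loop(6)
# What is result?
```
Call trace:
loop(n=6, acc=1)
  loop(n=5, acc=6)
    loop(n=4, acc=30)
      loop(n=3, acc=120)
        loop(n=2, acc=360)
          loop(n=1, acc=720)
          -> return 720
        -> return 720
      -> return 720
    -> return 720
  -> return 720
-> return 720

Final answer: 720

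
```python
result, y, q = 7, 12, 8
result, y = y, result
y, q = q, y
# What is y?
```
Trace:
  result=7, y=12, q=8
  result=12, y=7, q=8
  result=12, y=8, q=7

Final answer: 8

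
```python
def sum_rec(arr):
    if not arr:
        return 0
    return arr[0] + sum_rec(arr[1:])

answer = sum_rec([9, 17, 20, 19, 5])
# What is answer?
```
Call trace:
sum_rec(arr=[9, 17, 20, 19, 5])
  sum_rec(arr=[17, 20, 19, 5])
    sum_rec(arr=[20, 19, 5])
      sum_rec(arr=[19, 5])
        sum_rec(arr=[5])
          sum_rec(arr=[])
          -> return 0
        -> return 5
      -> return 24
    -> return 44
  -> return 61
-> return 70

Final answer: 70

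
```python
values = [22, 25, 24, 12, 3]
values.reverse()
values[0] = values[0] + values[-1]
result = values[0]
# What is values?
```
Trace:
  values=[22, 25, 24, 12, 3]
  values=[3, 12, 24, 25, 22]
  values=[25, 12, 24, 25, 22]
  values=[25, 12, 24, 25, 22], result=25

Final answer: [25, 12, 24, 25, 22]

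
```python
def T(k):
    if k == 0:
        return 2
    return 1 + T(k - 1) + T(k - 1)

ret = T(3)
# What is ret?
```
Call trace (a repeated sub-call is expanded the first time; later identical calls just restate its return value):
T(k=3)
  T(k=2)
    T(k=1)
      T(k=0)
      -> return 2
      T(k=0)
      -> return 2
    -> return 5
    T(k=1) -> return 5  (same call as traced above)
  -> return 11
  T(k=2) -> return 11  (same call as traced above)
-> return 23

Final answer: 23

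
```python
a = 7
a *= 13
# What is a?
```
Trace:
  a=7
  a=91

Final answer: 91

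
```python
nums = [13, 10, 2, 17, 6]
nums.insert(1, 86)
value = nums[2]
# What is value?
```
Trace:
  nums=[13, 10, 2, 17, 6]
  nums=[13, 86, 10, 2, 17, 6]
  nums=[13, 86, 10, 2, 17, 6], value=10

Final answer: 10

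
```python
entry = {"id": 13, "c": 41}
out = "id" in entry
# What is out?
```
Trace:
  entry={'id': 13, 'c': 41}
  entry={'id': 13, 'c': 41}, out=True

Final answer: True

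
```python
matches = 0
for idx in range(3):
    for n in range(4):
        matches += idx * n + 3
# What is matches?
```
Trace:
  matches=0
  matches=3, idx=0, n=0
  matches=6, idx=0, n=1
  matches=9, idx=0, n=2
  matches=12, idx=0, n=3
  matches=15, idx=1, n=0
  matches=19, idx=1, n=1
  matches=24, idx=1, n=2
  matches=30, idx=1, n=3
  matches=33, idx=2, n=0
  matches=38, idx=2, n=1
  matches=45, idx=2, n=2
  matches=54, idx=2, n=3

Final answer: 54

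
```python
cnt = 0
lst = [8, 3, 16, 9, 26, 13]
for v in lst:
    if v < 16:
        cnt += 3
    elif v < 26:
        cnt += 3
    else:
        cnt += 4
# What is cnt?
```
Trace:
  cnt=0
  cnt=3, v=8
  cnt=6, v=3
  cnt=9, v=16
  cnt=12, v=9
  cnt=16, v=26
  cnt=19, v=13

Final answer: 19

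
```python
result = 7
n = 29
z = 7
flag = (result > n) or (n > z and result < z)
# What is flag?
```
Trace:
  result=7
  result=7, n=29
  result=7, n=29, z=7
  result=7, n=29, z=7, flag=False

Final answer: False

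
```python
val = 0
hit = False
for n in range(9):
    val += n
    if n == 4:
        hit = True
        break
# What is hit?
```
Trace:
  val=0
  val=0, hit=False
  val=0, hit=False, n=0
  val=1, hit=False, n=1
  val=3, hit=False, n=2
  val=6, hit=False, n=3
  val=10, hit=True, n=4

Final answer: True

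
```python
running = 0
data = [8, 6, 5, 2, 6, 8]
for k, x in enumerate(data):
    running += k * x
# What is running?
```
Trace:
  running=0
  running=0, k=0, x=8
  running=6, k=1, x=6
  running=16, k=2, x=5
  running=22, k=3, x=2
  running=46, k=4, x=6
  running=86, k=5, x=8

Final answer: 86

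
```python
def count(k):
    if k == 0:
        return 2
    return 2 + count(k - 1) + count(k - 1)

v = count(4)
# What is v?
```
Call trace (a repeated sub-call is expanded the first time; later identical calls just restate its return value):
count(k=4)
  count(k=3)
    count(k=2)
      count(k=1)
        count(k=0)
        -> return 2
        count(k=0)
        -> return 2
      -> return 6
      count(k=1) -> return 6  (same call as traced above)
    -> return 14
    count(k=2) -> return 14  (same call as traced above)
  -> return 30
  count(k=3) -> return 30  (same call as traced above)
-> return 62

Final answer: 62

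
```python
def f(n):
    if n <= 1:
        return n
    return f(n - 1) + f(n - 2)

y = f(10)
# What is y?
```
Call trace (a repeated sub-call is expanded the first time; later identical calls just restate its return value):
f(n=10)
  f(n=9)
    f(n=8)
      f(n=7)
        f(n=6)
          f(n=5)
            f(n=4)
              f(n=3)
                f(n=2)
                  f(n=1)
                  -> return 1
                  f(n=0)
                  -> return 0
                -> return 1
                f(n=1)
                -> return 1
              -> return 2
              f(n=2) -> return 1  (same call as traced above)
            -> return 3
            f(n=3) -> return 2  (same call as traced above)
          -> return 5
          f(n=4) -> return 3  (same call as traced above)
        -> return 8
        f(n=5) -> return 5  (same call as traced above)
      -> return 13
      f(n=6) -> return 8  (same call as traced above)
    -> return 21
    f(n=7) -> return 13  (same call as traced above)
  -> return 34
  f(n=8) -> return 21  (same call as traced above)
-> return 55

Final answer: 55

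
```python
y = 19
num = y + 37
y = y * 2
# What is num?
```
Trace:
  y=19
  y=19, num=56
  y=38, num=56

Final answer: 56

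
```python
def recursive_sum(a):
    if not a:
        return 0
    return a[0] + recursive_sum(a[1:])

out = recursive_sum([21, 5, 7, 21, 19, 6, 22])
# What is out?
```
Call trace:
recursive_sum(a=[21, 5, 7, 21, 19, 6, 22])
  recursive_sum(a=[5, 7, 21, 19, 6, 22])
    recursive_sum(a=[7, 21, 19, 6, 22])
      recursive_sum(a=[21, 19, 6, 22])
        recursive_sum(a=[19, 6, 22])
          recursive_sum(a=[6, 22])
            recursive_sum(a=[22])
              recursive_sum(a=[])
              -> return 0
            -> return 22
          -> return 28
        -> return 47
      -> return 68
    -> return 75
  -> return 80
-> return 101

Final answer: 101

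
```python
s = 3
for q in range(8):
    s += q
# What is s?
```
Trace:
  s=3
  s=3, q=0
  s=4, q=1
  s=6, q=2
  s=9, q=3
  s=13, q=4
  s=18, q=5
  s=24, q=6
  s=31, q=7

Final answer: 31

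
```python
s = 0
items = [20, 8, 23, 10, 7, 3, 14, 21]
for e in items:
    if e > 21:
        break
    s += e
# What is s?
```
Trace:
  s=0
  s=20, e=20
  s=28, e=8
  s=28, e=23

Final answer: 28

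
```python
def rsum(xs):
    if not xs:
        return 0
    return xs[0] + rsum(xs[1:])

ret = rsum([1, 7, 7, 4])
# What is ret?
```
Call trace:
rsum(xs=[1, 7, 7, 4])
  rsum(xs=[7, 7, 4])
    rsum(xs=[7, 4])
      rsum(xs=[4])
        rsum(xs=[])
        -> return 0
      -> return 4
    -> return 11
  -> return 18
-> return 19

Final answer: 19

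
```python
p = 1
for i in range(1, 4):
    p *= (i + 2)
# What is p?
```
Trace:
  p=1
  p=3, i=1
  p=12, i=2
  p=60, i=3

Final answer: 60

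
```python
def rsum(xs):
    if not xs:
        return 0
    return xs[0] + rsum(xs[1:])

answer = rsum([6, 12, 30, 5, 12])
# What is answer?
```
Call trace:
rsum(xs=[6, 12, 30, 5, 12])
  rsum(xs=[12, 30, 5, 12])
    rsum(xs=[30, 5, 12])
      rsum(xs=[5, 12])
        rsum(xs=[12])
          rsum(xs=[])
          -> return 0
        -> return 12
      -> return 17
    -> return 47
  -> return 59
-> return 65

Final answer: 65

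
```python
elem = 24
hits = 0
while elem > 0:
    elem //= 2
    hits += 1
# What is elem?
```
Trace:
  elem=24
  elem=24, hits=0
  elem=12, hits=1
  elem=6, hits=2
  elem=3, hits=3
  elem=1, hits=4
  elem=0, hits=5

Final answer: 0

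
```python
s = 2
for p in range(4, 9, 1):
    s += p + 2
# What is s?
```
Trace:
  s=2
  s=8, p=4
  s=15, p=5
  s=23, p=6
  s=32, p=7
  s=42, p=8

Final answer: 42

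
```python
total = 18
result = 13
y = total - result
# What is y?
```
Trace:
  total=18
  total=18, result=13
  total=18, result=13, y=5

Final answer: 5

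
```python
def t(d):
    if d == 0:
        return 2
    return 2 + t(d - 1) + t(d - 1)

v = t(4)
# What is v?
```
Call trace (a repeated sub-call is expanded the first time; later identical calls just restate its return value):
t(d=4)
  t(d=3)
    t(d=2)
      t(d=1)
        t(d=0)
        -> return 2
        t(d=0)
        -> return 2
      -> return 6
      t(d=1) -> return 6  (same call as traced above)
    -> return 14
    t(d=2) -> return 14  (same call as traced above)
  -> return 30
  t(d=3) -> return 30  (same call as traced above)
-> return 62

Final answer: 62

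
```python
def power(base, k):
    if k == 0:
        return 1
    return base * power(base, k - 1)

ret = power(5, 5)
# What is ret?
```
Call trace:
power(base=5, k=5)
  power(base=5, k=4)
    power(base=5, k=3)
      power(base=5, k=2)
        power(base=5, k=1)
          power(base=5, k=0)
          -> return 1
        -> return 5
      -> return 25
    -> return 125
  -> return 625
-> return 3125

Final answer: 3125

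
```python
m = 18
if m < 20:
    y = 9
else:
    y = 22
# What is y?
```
Trace:
  m=18
  m=18, y=9

Final answer: 9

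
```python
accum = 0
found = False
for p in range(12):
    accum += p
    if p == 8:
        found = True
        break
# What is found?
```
Trace:
  accum=0
  accum=0, found=False
  accum=0, found=False, p=0
  accum=1, found=False, p=1
  accum=3, found=False, p=2
  accum=6, found=False, p=3
  accum=10, found=False, p=4
  accum=15, found=False, p=5
  accum=21, found=False, p=6
  accum=28, found=False, p=7
  accum=36, found=True, p=8

Final answer: True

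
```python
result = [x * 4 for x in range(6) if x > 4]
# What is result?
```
Trace:
  x=0
  x=1
  x=2
  x=3
  x=4
  x=5
  result=[20]

Final answer: [20]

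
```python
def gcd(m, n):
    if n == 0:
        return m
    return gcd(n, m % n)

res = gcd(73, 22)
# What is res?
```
Call trace:
gcd(m=73, n=22)
  gcd(m=22, n=7)
    gcd(m=7, n=1)
      gcd(m=1, n=0)
      -> return 1
    -> return 1
  -> return 1
-> return 1

Final answer: 1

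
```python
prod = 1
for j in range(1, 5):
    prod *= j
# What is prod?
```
Trace:
  prod=1
  prod=1, j=1
  prod=2, j=2
  prod=6, j=3
  prod=24, j=4

Final answer: 24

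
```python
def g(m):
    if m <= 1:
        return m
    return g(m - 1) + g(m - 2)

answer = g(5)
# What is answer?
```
Call trace (a repeated sub-call is expanded the first time; later identical calls just restate its return value):
g(m=5)
  g(m=4)
    g(m=3)
      g(m=2)
        g(m=1)
        -> return 1
        g(m=0)
        -> return 0
      -> return 1
      g(m=1)
      -> return 1
    -> return 2
    g(m=2) -> return 1  (same call as traced above)
  -> return 3
  g(m=3) -> return 2  (same call as traced above)
-> return 5

Final answer: 5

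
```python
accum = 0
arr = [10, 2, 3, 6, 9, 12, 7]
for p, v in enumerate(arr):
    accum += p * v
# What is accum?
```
Trace:
  accum=0
  accum=0, p=0, v=10
  accum=2, p=1, v=2
  accum=8, p=2, v=3
  accum=26, p=3, v=6
  accum=62, p=4, v=9
  accum=122, p=5, v=12
  accum=164, p=6, v=7

Final answer: 164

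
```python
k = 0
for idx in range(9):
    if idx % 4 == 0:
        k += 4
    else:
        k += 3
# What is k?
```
Trace:
  k=0
  k=4, idx=0
  k=7, idx=1
  k=10, idx=2
  k=13, idx=3
  k=17, idx=4
  k=20, idx=5
  k=23, idx=6
  k=26, idx=7
  k=30, idx=8

Final answer: 30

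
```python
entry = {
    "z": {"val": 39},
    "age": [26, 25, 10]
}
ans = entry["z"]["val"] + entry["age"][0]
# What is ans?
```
Trace:
  entry={'z': {'val': 39}, 'age': [26, 25, 10]}
  entry={'z': {'val': 39}, 'age': [26, 25, 10]}, ans=65

Final answer: 65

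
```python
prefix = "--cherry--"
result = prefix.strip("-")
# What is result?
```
Trace:
  prefix='--cherry--'
  prefix='--cherry--', result='cherry'

Final answer: 'cherry'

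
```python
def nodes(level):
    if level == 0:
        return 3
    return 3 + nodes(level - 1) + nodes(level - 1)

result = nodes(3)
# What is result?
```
Call trace (a repeated sub-call is expanded the first time; later identical calls just restate its return value):
nodes(level=3)
  nodes(level=2)
    nodes(level=1)
      nodes(level=0)
      -> return 3
      nodes(level=0)
      -> return 3
    -> return 9
    nodes(level=1) -> return 9  (same call as traced above)
  -> return 21
  nodes(level=2) -> return 21  (same call as traced above)
-> return 45

Final answer: 45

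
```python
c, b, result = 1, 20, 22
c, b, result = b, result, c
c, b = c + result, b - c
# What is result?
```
Trace:
  c=1, b=20, result=22
  c=20, b=22, result=1
  c=21, b=2, result=1

Final answer: 1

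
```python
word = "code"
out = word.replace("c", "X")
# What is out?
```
Trace:
  word='code'
  word='code', out='Xode'

Final answer: 'Xode'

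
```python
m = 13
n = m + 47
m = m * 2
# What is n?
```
Trace:
  m=13
  m=13, n=60
  m=26, n=60

Final answer: 60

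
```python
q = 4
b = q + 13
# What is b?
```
Trace:
  q=4
  q=4, b=17

Final answer: 17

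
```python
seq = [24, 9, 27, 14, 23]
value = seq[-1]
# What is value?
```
Trace:
  seq=[24, 9, 27, 14, 23]
  seq=[24, 9, 27, 14, 23], value=23

Final answer: 23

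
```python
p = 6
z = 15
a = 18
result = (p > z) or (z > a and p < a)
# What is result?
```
Trace:
  p=6
  p=6, z=15
  p=6, z=15, a=18
  p=6, z=15, a=18, result=False

Final answer: False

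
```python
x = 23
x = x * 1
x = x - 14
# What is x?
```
Trace:
  x=23
  x=23
  x=9

Final answer: 9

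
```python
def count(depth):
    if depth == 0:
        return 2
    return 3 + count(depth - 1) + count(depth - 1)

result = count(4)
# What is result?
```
Call trace (a repeated sub-call is expanded the first time; later identical calls just restate its return value):
count(depth=4)
  count(depth=3)
    count(depth=2)
      count(depth=1)
        count(depth=0)
        -> return 2
        count(depth=0)
        -> return 2
      -> return 7
      count(depth=1) -> return 7  (same call as traced above)
    -> return 17
    count(depth=2) -> return 17  (same call as traced above)
  -> return 37
  count(depth=3) -> return 37  (same call as traced above)
-> return 77

Final answer: 77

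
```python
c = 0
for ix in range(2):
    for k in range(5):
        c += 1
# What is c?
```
Trace:
  c=0
  c=1, ix=0, k=0
  c=2, ix=0, k=1
  c=3, ix=0, k=2
  c=4, ix=0, k=3
  c=5, ix=0, k=4
  c=6, ix=1, k=0
  c=7, ix=1, k=1
  c=8, ix=1, k=2
  c=9, ix=1, k=3
  c=10, ix=1, k=4

Final answer: 10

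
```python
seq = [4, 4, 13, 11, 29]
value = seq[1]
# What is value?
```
Trace:
  seq=[4, 4, 13, 11, 29]
  seq=[4, 4, 13, 11, 29], value=4

Final answer: 4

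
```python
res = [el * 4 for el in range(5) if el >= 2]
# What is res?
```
Trace:
  el=0
  el=1
  el=2
  el=3
  el=4
  res=[8, 12, 16]

Final answer: [8, 12, 16]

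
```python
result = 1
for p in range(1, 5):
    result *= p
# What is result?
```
Trace:
  result=1
  result=1, p=1
  result=2, p=2
  result=6, p=3
  result=24, p=4

Final answer: 24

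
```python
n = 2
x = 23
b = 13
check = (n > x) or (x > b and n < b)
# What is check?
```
Trace:
  n=2
  n=2, x=23
  n=2, x=23, b=13
  n=2, x=23, b=13, check=True

Final answer: True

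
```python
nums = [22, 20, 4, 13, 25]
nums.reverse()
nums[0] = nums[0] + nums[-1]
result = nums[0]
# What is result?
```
Trace:
  nums=[22, 20, 4, 13, 25]
  nums=[25, 13, 4, 20, 22]
  nums=[47, 13, 4, 20, 22]
  nums=[47, 13, 4, 20, 22], result=47

Final answer: 47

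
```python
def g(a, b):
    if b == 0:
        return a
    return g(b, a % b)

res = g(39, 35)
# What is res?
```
Call trace:
g(a=39, b=35)
  g(a=35, b=4)
    g(a=4, b=3)
      g(a=3, b=1)
        g(a=1, b=0)
        -> return 1
      -> return 1
    -> return 1
  -> return 1
-> return 1

Final answer: 1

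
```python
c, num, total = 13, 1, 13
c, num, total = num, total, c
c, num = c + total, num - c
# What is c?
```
Trace:
  c=13, num=1, total=13
  c=1, num=13, total=13
  c=14, num=12, total=13

Final answer: 14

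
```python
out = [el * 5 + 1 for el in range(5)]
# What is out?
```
Trace:
  el=0
  el=1
  el=2
  el=3
  el=4
  out=[1, 6, 11, 16, 21]

Final answer: [1, 6, 11, 16, 21]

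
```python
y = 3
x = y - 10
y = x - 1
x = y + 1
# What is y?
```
Trace:
  y=3
  y=3, x=-7
  y=-8, x=-7
  y=-8, x=-7

Final answer: -8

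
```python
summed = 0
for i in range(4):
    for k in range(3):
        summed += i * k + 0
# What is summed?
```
Trace:
  summed=0
  summed=0, i=0, k=0
  summed=0, i=0, k=1
  summed=0, i=0, k=2
  summed=0, i=1, k=0
  summed=1, i=1, k=1
  summed=3, i=1, k=2
  summed=3, i=2, k=0
  summed=5, i=2, k=1
  summed=9, i=2, k=2
  summed=9, i=3, k=0
  summed=12, i=3, k=1
  summed=18, i=3, k=2

Final answer: 18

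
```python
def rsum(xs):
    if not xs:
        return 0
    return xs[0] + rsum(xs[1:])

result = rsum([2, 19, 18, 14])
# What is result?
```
Call trace:
rsum(xs=[2, 19, 18, 14])
  rsum(xs=[19, 18, 14])
    rsum(xs=[18, 14])
      rsum(xs=[14])
        rsum(xs=[])
        -> return 0
      -> return 14
    -> return 32
  -> return 51
-> return 53

Final answer: 53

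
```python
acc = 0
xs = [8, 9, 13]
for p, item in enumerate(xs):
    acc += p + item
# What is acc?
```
Trace:
  acc=0
  acc=8, p=0, item=8
  acc=18, p=1, item=9
  acc=33, p=2, item=13

Final answer: 33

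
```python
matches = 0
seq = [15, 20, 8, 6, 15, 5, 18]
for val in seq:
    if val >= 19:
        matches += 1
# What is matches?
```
Trace:
  matches=0
  matches=0, val=15
  matches=1, val=20
  matches=1, val=8
  matches=1, val=6
  matches=1, val=15
  matches=1, val=5
  matches=1, val=18

Final answer: 1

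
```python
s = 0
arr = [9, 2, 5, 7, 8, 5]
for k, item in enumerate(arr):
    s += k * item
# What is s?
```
Trace:
  s=0
  s=0, k=0, item=9
  s=2, k=1, item=2
  s=12, k=2, item=5
  s=33, k=3, item=7
  s=65, k=4, item=8
  s=90, k=5, item=5

Final answer: 90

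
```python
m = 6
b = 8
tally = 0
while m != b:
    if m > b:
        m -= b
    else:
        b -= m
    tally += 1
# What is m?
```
Trace:
  m=6
  m=6, b=8
  m=6, b=8, tally=0
  m=6, b=2, tally=1
  m=4, b=2, tally=2
  m=2, b=2, tally=3

Final answer: 2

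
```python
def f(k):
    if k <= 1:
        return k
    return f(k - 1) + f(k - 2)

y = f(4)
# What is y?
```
Call trace (a repeated sub-call is expanded the first time; later identical calls just restate its return value):
f(k=4)
  f(k=3)
    f(k=2)
      f(k=1)
      -> return 1
      f(k=0)
      -> return 0
    -> return 1
    f(k=1)
    -> return 1
  -> return 2
  f(k=2) -> return 1  (same call as traced above)
-> return 3

Final answer: 3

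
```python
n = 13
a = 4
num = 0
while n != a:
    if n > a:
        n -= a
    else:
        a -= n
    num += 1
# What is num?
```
Trace:
  n=13
  n=13, a=4
  n=13, a=4, num=0
  n=9, a=4, num=1
  n=5, a=4, num=2
  n=1, a=4, num=3
  n=1, a=3, num=4
  n=1, a=2, num=5
  n=1, a=1, num=6

Final answer: 6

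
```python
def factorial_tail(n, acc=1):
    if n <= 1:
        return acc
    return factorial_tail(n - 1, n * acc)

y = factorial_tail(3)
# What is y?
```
Call trace:
factorial_tail(n=3, acc=1)
  factorial_tail(n=2, acc=3)
    factorial_tail(n=1, acc=6)
    -> return 6
  -> return 6
-> return 6

Final answer: 6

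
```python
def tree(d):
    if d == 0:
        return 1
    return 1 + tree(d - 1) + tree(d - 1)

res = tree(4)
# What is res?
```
Call trace (a repeated sub-call is expanded the first time; later identical calls just restate its return value):
tree(d=4)
  tree(d=3)
    tree(d=2)
      tree(d=1)
        tree(d=0)
        -> return 1
        tree(d=0)
        -> return 1
      -> return 3
      tree(d=1) -> return 3  (same call as traced above)
    -> return 7
    tree(d=2) -> return 7  (same call as traced above)
  -> return 15
  tree(d=3) -> return 15  (same call as traced above)
-> return 31

Final answer: 31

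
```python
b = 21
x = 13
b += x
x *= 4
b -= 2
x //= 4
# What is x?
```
Trace:
  b=21
  b=21, x=13
  b=34, x=13
  b=34, x=52
  b=32, x=52
  b=32, x=13

Final answer: 13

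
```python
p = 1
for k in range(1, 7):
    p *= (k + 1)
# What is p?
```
Trace:
  p=1
  p=2, k=1
  p=6, k=2
  p=24, k=3
  p=120, k=4
  p=720, k=5
  p=5040, k=6

Final answer: 5040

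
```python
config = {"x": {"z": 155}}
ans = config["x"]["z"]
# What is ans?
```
Trace:
  config={'x': {'z': 155}}
  config={'x': {'z': 155}}, ans=155

Final answer: 155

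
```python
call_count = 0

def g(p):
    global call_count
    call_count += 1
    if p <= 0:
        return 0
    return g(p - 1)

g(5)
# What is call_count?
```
Call trace:
g(p=5)
  g(p=4)
    g(p=3)
      g(p=2)
        g(p=1)
          g(p=0)
          -> return 0
        -> return 0
      -> return 0
    -> return 0
  -> return 0
-> return 0

call_count is incremented once per call. g is entered once for each p = 5, 4, 3, 2, 1, 0 (the p <= 0 call returns without recursing), i.e. 5 + 1 calls.
call_count = 6

Final answer: 6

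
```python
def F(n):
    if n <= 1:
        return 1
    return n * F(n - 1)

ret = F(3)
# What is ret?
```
Call trace:
F(n=3)
  F(n=2)
    F(n=1)
    -> return 1
  -> return 2
-> return 6

Final answer: 6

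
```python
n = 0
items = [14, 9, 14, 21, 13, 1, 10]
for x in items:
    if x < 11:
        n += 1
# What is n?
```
Trace:
  n=0
  n=0, x=14
  n=1, x=9
  n=1, x=14
  n=1, x=21
  n=1, x=13
  n=2, x=1
  n=3, x=10

Final answer: 3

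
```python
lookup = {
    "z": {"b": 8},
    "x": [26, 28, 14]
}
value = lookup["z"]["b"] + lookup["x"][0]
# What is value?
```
Trace:
  lookup={'z': {'b': 8}, 'x': [26, 28, 14]}
  lookup={'z': {'b': 8}, 'x': [26, 28, 14]}, value=34

Final answer: 34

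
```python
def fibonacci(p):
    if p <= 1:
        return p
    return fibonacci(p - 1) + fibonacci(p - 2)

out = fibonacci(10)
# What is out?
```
Call trace (a repeated sub-call is expanded the first time; later identical calls just restate its return value):
fibonacci(p=10)
  fibonacci(p=9)
    fibonacci(p=8)
      fibonacci(p=7)
        fibonacci(p=6)
          fibonacci(p=5)
            fibonacci(p=4)
              fibonacci(p=3)
                fibonacci(p=2)
                  fibonacci(p=1)
                  -> return 1
                  fibonacci(p=0)
                  -> return 0
                -> return 1
                fibonacci(p=1)
                -> return 1
              -> return 2
              fibonacci(p=2) -> return 1  (same call as traced above)
            -> return 3
            fibonacci(p=3) -> return 2  (same call as traced above)
          -> return 5
          fibonacci(p=4) -> return 3  (same call as traced above)
        -> return 8
        fibonacci(p=5) -> return 5  (same call as traced above)
      -> return 13
      fibonacci(p=6) -> return 8  (same call as traced above)
    -> return 21
    fibonacci(p=7) -> return 13  (same call as traced above)
  -> return 34
  fibonacci(p=8) -> return 21  (same call as traced above)
-> return 55

Final answer: 55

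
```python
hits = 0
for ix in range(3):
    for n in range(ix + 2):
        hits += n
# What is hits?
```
Trace:
  hits=0
  hits=0, ix=0, n=0
  hits=1, ix=0, n=1
  hits=1, ix=1, n=0
  hits=2, ix=1, n=1
  hits=4, ix=1, n=2
  hits=4, ix=2, n=0
  hits=5, ix=2, n=1
  hits=7, ix=2, n=2
  hits=10, ix=2, n=3

Final answer: 10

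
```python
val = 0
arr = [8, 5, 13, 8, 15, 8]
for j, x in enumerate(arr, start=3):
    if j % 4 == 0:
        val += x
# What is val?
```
Trace:
  val=0
  val=0, j=3, x=8
  val=5, j=4, x=5
  val=5, j=5, x=13
  val=5, j=6, x=8
  val=5, j=7, x=15
  val=13, j=8, x=8

Final answer: 13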